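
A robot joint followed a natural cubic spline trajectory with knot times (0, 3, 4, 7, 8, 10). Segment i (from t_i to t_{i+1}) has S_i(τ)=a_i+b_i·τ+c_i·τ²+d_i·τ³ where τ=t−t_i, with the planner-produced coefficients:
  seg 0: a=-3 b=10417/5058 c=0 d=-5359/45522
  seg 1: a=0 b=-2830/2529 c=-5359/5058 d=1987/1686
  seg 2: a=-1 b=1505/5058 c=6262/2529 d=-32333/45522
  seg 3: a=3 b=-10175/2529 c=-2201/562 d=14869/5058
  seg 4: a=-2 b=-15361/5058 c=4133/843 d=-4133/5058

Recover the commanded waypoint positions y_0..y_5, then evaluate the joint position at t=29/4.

y_0=-3 y_1=0 y_2=-1 y_3=3 y_4=-2 y_5=5
S(29/4) = 193723/107904

y_0 = S_0(0) = a_0 = -3
y_1 = S_1(0) = a_1 = 0
y_2 = S_2(0) = a_2 = -1
y_3 = S_3(0) = a_3 = 3
y_4 = S_4(0) = a_4 = -2
y_5 = S_4(2) = 5
t_q=29/4 is in segment 3 (τ=1/4); S_3(τ)=193723/107904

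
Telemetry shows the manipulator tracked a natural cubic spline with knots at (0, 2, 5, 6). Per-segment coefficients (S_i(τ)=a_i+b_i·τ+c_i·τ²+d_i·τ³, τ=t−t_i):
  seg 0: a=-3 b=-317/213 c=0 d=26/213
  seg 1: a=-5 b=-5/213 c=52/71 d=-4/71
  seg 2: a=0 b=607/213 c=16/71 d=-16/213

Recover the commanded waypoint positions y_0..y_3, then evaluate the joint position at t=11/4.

y_0=-3 y_1=-5 y_2=0 y_3=3
S(11/4) = -5259/1136

y_0 = S_0(0) = a_0 = -3
y_1 = S_1(0) = a_1 = -5
y_2 = S_2(0) = a_2 = 0
y_3 = S_2(1) = 3
t_q=11/4 is in segment 1 (τ=3/4); S_1(τ)=-5259/1136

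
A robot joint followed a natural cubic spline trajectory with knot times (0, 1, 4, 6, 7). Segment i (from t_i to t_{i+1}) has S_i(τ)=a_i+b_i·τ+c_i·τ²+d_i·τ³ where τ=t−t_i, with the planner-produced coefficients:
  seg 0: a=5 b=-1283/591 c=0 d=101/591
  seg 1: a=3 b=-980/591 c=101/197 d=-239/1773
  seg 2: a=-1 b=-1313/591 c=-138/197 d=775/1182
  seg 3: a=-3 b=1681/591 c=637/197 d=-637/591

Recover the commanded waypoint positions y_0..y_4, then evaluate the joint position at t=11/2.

y_0=5 y_1=3 y_2=-1 y_3=-3 y_4=2
S(11/2) = -11649/3152

y_0 = S_0(0) = a_0 = 5
y_1 = S_1(0) = a_1 = 3
y_2 = S_2(0) = a_2 = -1
y_3 = S_3(0) = a_3 = -3
y_4 = S_3(1) = 2
t_q=11/2 is in segment 2 (τ=3/2); S_2(τ)=-11649/3152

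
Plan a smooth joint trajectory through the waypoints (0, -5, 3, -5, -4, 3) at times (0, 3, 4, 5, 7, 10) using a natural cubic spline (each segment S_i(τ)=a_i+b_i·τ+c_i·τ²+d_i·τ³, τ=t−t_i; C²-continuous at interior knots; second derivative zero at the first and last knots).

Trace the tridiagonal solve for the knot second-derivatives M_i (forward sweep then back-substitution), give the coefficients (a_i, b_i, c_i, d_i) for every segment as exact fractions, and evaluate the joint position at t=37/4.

  seg 0: a=0 b=-661/92 c=0 d=1523/2484
  seg 1: a=-5 b=431/46 c=1523/276 d=-1901/276
  seg 2: a=3 b=-71/276 c=-1045/69 d=681/92
  seg 3: a=-5 b=-1151/138 c=1949/276 d=-243/184
  seg 4: a=-4 b=280/69 c=-119/138 d=119/1242
S(37/4) = 5465/2944

Δ: Δ0=-5/3, Δ1=8, Δ2=-8, Δ3=1/2, Δ4=7/3
row 1: diag=8, rhs=58; c'=1/8, d'=29/4
row 2: denom=4−1·1/8=31/8; d'=(-96−1·29/4)/(31/8)=-826/31
row 3: denom=6−1·8/31=178/31; d'=(51−1·-826/31)/(178/31)=2407/178
row 4: denom=10−2·31/89=828/89; d'=(11−2·2407/178)/(828/89)=-119/69
back: M4=-119/69
back: M3=2407/178−31/89·-119/69=1949/138
back: M2=-826/31−8/31·1949/138=-2090/69
back: M1=29/4−1/8·-2090/69=1523/138
M: M0=0, M1=1523/138, M2=-2090/69, M3=1949/138, M4=-119/69, M5=0
seg 0: a=0, c=M0/2=0, d=(M1−M0)/(6·3)=1523/2484, b=Δ0−h0·(2M0+M1)/6=-661/92
seg 1: a=-5, c=M1/2=1523/276, d=(M2−M1)/(6·1)=-1901/276, b=Δ1−h1·(2M1+M2)/6=431/46
seg 2: a=3, c=M2/2=-1045/69, d=(M3−M2)/(6·1)=681/92, b=Δ2−h2·(2M2+M3)/6=-71/276
seg 3: a=-5, c=M3/2=1949/276, d=(M4−M3)/(6·2)=-243/184, b=Δ3−h3·(2M3+M4)/6=-1151/138
seg 4: a=-4, c=M4/2=-119/138, d=(M5−M4)/(6·3)=119/1242, b=Δ4−h4·(2M4+M5)/6=280/69
t_q=37/4 → seg 4, τ=9/4; S=-4+280/69·τ+-119/138·τ²+119/1242·τ³=5465/2944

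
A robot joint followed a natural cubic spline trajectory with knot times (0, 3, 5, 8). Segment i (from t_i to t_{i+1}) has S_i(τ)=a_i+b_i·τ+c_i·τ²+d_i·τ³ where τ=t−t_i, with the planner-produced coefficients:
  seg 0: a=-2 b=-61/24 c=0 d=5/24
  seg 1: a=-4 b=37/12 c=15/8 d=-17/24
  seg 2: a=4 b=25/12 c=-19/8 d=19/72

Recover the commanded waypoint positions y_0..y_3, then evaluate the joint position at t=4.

y_0=-2 y_1=-4 y_2=4 y_3=-4
S(4) = 1/4

y_0 = S_0(0) = a_0 = -2
y_1 = S_1(0) = a_1 = -4
y_2 = S_2(0) = a_2 = 4
y_3 = S_2(3) = -4
t_q=4 is in segment 1 (τ=1); S_1(τ)=1/4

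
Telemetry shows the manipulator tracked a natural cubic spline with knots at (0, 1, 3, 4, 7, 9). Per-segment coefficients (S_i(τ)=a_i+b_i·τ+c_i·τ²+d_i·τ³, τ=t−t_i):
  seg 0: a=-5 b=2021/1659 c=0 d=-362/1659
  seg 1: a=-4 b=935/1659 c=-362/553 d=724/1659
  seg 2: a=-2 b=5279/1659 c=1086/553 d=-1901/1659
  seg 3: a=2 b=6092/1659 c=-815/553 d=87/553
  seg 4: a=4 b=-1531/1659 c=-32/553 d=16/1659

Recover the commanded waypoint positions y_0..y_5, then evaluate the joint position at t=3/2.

y_0 = S_0(0) = a_0 = -5
y_1 = S_1(0) = a_1 = -4
y_2 = S_2(0) = a_2 = -2
y_3 = S_3(0) = a_3 = 2
y_4 = S_4(0) = a_4 = 4
y_5 = S_4(2) = 2
t_q=3/2 is in segment 1 (τ=1/2); S_1(τ)=-4233/1106

y_0=-5 y_1=-4 y_2=-2 y_3=2 y_4=4 y_5=2
S(3/2) = -4233/1106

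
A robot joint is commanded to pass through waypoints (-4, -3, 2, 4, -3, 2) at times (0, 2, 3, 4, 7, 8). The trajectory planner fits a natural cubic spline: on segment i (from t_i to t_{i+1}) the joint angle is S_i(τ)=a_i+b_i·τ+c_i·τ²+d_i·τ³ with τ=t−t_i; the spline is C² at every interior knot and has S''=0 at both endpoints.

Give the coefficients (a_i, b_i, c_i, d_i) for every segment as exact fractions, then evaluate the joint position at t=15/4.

  seg 0: a=-4 b=-9097/7302 c=0 d=3187/7302
  seg 1: a=-3 b=29147/7302 c=3187/1217 d=-11759/7302
  seg 2: a=2 b=16057/3651 c=-5385/2434 d=-1355/7302
  seg 3: a=4 b=-4261/7302 c=-3370/1217 d=15961/21906
  seg 4: a=-3 b=9034/3651 c=9221/2434 d=-9221/7302
S(15/4) = 619321/155776

Δ: Δ0=1/2, Δ1=5, Δ2=2, Δ3=-7/3, Δ4=5
row 1: diag=6, rhs=27; c'=1/6, d'=9/2
row 2: denom=4−1·1/6=23/6; d'=(-18−1·9/2)/(23/6)=-135/23
row 3: denom=8−1·6/23=178/23; d'=(-26−1·-135/23)/(178/23)=-463/178
row 4: denom=8−3·69/178=1217/178; d'=(44−3·-463/178)/(1217/178)=9221/1217
back: M4=9221/1217
back: M3=-463/178−69/178·9221/1217=-6740/1217
back: M2=-135/23−6/23·-6740/1217=-5385/1217
back: M1=9/2−1/6·-5385/1217=6374/1217
M: M0=0, M1=6374/1217, M2=-5385/1217, M3=-6740/1217, M4=9221/1217, M5=0
seg 0: a=-4, c=M0/2=0, d=(M1−M0)/(6·2)=3187/7302, b=Δ0−h0·(2M0+M1)/6=-9097/7302
seg 1: a=-3, c=M1/2=3187/1217, d=(M2−M1)/(6·1)=-11759/7302, b=Δ1−h1·(2M1+M2)/6=29147/7302
seg 2: a=2, c=M2/2=-5385/2434, d=(M3−M2)/(6·1)=-1355/7302, b=Δ2−h2·(2M2+M3)/6=16057/3651
seg 3: a=4, c=M3/2=-3370/1217, d=(M4−M3)/(6·3)=15961/21906, b=Δ3−h3·(2M3+M4)/6=-4261/7302
seg 4: a=-3, c=M4/2=9221/2434, d=(M5−M4)/(6·1)=-9221/7302, b=Δ4−h4·(2M4+M5)/6=9034/3651
t_q=15/4 → seg 2, τ=3/4; S=2+16057/3651·τ+-5385/2434·τ²+-1355/7302·τ³=619321/155776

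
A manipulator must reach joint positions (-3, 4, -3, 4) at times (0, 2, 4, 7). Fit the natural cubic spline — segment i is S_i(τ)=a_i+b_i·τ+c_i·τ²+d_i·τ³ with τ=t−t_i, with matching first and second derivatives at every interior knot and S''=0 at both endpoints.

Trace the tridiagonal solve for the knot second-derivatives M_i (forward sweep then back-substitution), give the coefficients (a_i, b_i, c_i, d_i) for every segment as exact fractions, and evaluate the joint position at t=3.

  seg 0: a=-3 b=322/57 c=0 d=-245/456
  seg 1: a=4 b=-91/114 c=-245/76 d=427/456
  seg 2: a=-3 b=-140/57 c=91/38 d=-91/342
S(3) = 139/152

Δ: Δ0=7/2, Δ1=-7/2, Δ2=7/3
row 1: diag=8, rhs=-42; c'=1/4, d'=-21/4
row 2: denom=10−2·1/4=19/2; d'=(35−2·-21/4)/(19/2)=91/19
back: M2=91/19
back: M1=-21/4−1/4·91/19=-245/38
M: M0=0, M1=-245/38, M2=91/19, M3=0
seg 0: a=-3, c=M0/2=0, d=(M1−M0)/(6·2)=-245/456, b=Δ0−h0·(2M0+M1)/6=322/57
seg 1: a=4, c=M1/2=-245/76, d=(M2−M1)/(6·2)=427/456, b=Δ1−h1·(2M1+M2)/6=-91/114
seg 2: a=-3, c=M2/2=91/38, d=(M3−M2)/(6·3)=-91/342, b=Δ2−h2·(2M2+M3)/6=-140/57
t_q=3 → seg 1, τ=1; S=4+-91/114·τ+-245/76·τ²+427/456·τ³=139/152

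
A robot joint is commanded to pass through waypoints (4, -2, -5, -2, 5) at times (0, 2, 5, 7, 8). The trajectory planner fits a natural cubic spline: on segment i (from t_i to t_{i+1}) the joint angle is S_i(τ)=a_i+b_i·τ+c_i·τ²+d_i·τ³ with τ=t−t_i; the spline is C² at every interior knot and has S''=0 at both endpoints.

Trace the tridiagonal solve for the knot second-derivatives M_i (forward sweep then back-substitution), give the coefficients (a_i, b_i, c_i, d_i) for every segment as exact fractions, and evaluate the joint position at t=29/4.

  seg 0: a=4 b=-859/253 c=0 d=25/253
  seg 1: a=-2 b=-559/253 c=150/253 d=-16/253
  seg 2: a=-5 b=-91/253 c=6/253 d=917/2024
  seg 3: a=-2 b=2617/506 c=2775/1012 d=-925/1012
S(29/4) = -35617/64768

Δ: Δ0=-3, Δ1=-1, Δ2=3/2, Δ3=7
row 1: diag=10, rhs=12; c'=3/10, d'=6/5
row 2: denom=10−3·3/10=91/10; d'=(15−3·6/5)/(91/10)=114/91
row 3: denom=6−2·20/91=506/91; d'=(33−2·114/91)/(506/91)=2775/506
back: M3=2775/506
back: M2=114/91−20/91·2775/506=12/253
back: M1=6/5−3/10·12/253=300/253
M: M0=0, M1=300/253, M2=12/253, M3=2775/506, M4=0
seg 0: a=4, c=M0/2=0, d=(M1−M0)/(6·2)=25/253, b=Δ0−h0·(2M0+M1)/6=-859/253
seg 1: a=-2, c=M1/2=150/253, d=(M2−M1)/(6·3)=-16/253, b=Δ1−h1·(2M1+M2)/6=-559/253
seg 2: a=-5, c=M2/2=6/253, d=(M3−M2)/(6·2)=917/2024, b=Δ2−h2·(2M2+M3)/6=-91/253
seg 3: a=-2, c=M3/2=2775/1012, d=(M4−M3)/(6·1)=-925/1012, b=Δ3−h3·(2M3+M4)/6=2617/506
t_q=29/4 → seg 3, τ=1/4; S=-2+2617/506·τ+2775/1012·τ²+-925/1012·τ³=-35617/64768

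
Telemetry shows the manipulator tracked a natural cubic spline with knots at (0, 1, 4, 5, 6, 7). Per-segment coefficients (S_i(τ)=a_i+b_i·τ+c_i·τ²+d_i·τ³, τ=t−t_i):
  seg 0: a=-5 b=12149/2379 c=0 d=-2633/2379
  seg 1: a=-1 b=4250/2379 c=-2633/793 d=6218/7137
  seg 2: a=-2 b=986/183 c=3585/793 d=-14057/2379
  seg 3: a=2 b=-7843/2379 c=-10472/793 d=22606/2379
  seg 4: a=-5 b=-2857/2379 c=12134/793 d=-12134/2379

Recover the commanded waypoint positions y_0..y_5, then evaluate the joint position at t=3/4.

y_0 = S_0(0) = a_0 = -5
y_1 = S_1(0) = a_1 = -1
y_2 = S_2(0) = a_2 = -2
y_3 = S_3(0) = a_3 = 2
y_4 = S_4(0) = a_4 = -5
y_5 = S_4(1) = 4
t_q=3/4 is in segment 0 (τ=3/4); S_0(τ)=-83073/50752

y_0=-5 y_1=-1 y_2=-2 y_3=2 y_4=-5 y_5=4
S(3/4) = -83073/50752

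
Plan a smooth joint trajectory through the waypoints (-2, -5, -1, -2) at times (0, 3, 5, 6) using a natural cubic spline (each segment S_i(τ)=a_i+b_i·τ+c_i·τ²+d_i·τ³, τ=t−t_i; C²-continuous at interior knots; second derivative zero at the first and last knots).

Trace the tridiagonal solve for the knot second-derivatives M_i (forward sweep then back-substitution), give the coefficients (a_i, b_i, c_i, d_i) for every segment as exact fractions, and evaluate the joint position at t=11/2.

  seg 0: a=-2 b=-16/7 c=0 d=1/7
  seg 1: a=-5 b=11/7 c=9/7 d=-15/28
  seg 2: a=-1 b=2/7 c=-27/14 d=9/14
S(11/2) = -141/112

Δ: Δ0=-1, Δ1=2, Δ2=-1
row 1: diag=10, rhs=18; c'=1/5, d'=9/5
row 2: denom=6−2·1/5=28/5; d'=(-18−2·9/5)/(28/5)=-27/7
back: M2=-27/7
back: M1=9/5−1/5·-27/7=18/7
M: M0=0, M1=18/7, M2=-27/7, M3=0
seg 0: a=-2, c=M0/2=0, d=(M1−M0)/(6·3)=1/7, b=Δ0−h0·(2M0+M1)/6=-16/7
seg 1: a=-5, c=M1/2=9/7, d=(M2−M1)/(6·2)=-15/28, b=Δ1−h1·(2M1+M2)/6=11/7
seg 2: a=-1, c=M2/2=-27/14, d=(M3−M2)/(6·1)=9/14, b=Δ2−h2·(2M2+M3)/6=2/7
t_q=11/2 → seg 2, τ=1/2; S=-1+2/7·τ+-27/14·τ²+9/14·τ³=-141/112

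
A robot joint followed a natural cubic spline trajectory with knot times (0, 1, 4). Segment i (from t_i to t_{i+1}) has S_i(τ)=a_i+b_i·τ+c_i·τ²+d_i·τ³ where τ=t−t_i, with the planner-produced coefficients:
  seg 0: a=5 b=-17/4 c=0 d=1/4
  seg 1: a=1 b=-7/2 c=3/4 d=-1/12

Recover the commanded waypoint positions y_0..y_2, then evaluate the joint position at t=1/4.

y_0 = S_0(0) = a_0 = 5
y_1 = S_1(0) = a_1 = 1
y_2 = S_1(3) = -5
t_q=1/4 is in segment 0 (τ=1/4); S_0(τ)=1009/256

y_0=5 y_1=1 y_2=-5
S(1/4) = 1009/256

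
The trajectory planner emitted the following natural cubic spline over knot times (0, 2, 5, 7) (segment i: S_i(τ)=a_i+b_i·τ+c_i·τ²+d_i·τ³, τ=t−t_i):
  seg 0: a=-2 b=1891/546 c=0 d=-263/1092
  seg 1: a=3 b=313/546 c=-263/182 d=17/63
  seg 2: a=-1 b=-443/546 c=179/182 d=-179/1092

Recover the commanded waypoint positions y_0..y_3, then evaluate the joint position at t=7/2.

y_0 = S_0(0) = a_0 = -2
y_1 = S_1(0) = a_1 = 3
y_2 = S_2(0) = a_2 = -1
y_3 = S_2(2) = 0
t_q=7/2 is in segment 1 (τ=3/2); S_1(τ)=79/52

y_0=-2 y_1=3 y_2=-1 y_3=0
S(7/2) = 79/52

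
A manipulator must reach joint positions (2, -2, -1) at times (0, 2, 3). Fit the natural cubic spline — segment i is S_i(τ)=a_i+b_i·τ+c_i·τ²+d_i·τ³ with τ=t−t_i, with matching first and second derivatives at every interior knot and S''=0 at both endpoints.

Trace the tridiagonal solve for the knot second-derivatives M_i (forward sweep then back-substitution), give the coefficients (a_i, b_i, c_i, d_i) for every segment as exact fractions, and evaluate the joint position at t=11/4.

  seg 0: a=2 b=-3 c=0 d=1/4
  seg 1: a=-2 b=0 c=3/2 d=-1/2
S(11/4) = -175/128

Δ: Δ0=-2, Δ1=1
row 1: diag=6, rhs=18; c'=1/6, d'=3
back: M1=3
M: M0=0, M1=3, M2=0
seg 0: a=2, c=M0/2=0, d=(M1−M0)/(6·2)=1/4, b=Δ0−h0·(2M0+M1)/6=-3
seg 1: a=-2, c=M1/2=3/2, d=(M2−M1)/(6·1)=-1/2, b=Δ1−h1·(2M1+M2)/6=0
t_q=11/4 → seg 1, τ=3/4; S=-2+0·τ+3/2·τ²+-1/2·τ³=-175/128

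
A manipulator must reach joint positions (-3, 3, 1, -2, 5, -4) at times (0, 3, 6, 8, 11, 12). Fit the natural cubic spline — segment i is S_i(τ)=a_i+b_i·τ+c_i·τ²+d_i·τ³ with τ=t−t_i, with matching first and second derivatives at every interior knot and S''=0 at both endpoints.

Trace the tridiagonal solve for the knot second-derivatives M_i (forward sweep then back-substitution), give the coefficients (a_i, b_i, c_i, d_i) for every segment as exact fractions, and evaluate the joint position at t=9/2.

Δ: Δ0=2, Δ1=-2/3, Δ2=-3/2, Δ3=7/3, Δ4=-9
row 1: diag=12, rhs=-16; c'=1/4, d'=-4/3
row 2: denom=10−3·1/4=37/4; d'=(-5−3·-4/3)/(37/4)=-4/37
row 3: denom=10−2·8/37=354/37; d'=(23−2·-4/37)/(354/37)=859/354
row 4: denom=8−3·37/118=833/118; d'=(-68−3·859/354)/(833/118)=-1269/119
back: M4=-1269/119
back: M3=859/354−37/118·-1269/119=2060/357
back: M2=-4/37−8/37·2060/357=-484/357
back: M1=-4/3−1/4·-484/357=-355/357
M: M0=0, M1=-355/357, M2=-484/357, M3=2060/357, M4=-1269/119, M5=0
seg 0: a=-3, c=M0/2=0, d=(M1−M0)/(6·3)=-355/6426, b=Δ0−h0·(2M0+M1)/6=1783/714
seg 1: a=3, c=M1/2=-355/714, d=(M2−M1)/(6·3)=-43/2142, b=Δ1−h1·(2M1+M2)/6=359/357
seg 2: a=1, c=M2/2=-242/357, d=(M3−M2)/(6·2)=212/357, b=Δ2−h2·(2M2+M3)/6=-257/102
seg 3: a=-2, c=M3/2=1030/357, d=(M4−M3)/(6·3)=-5867/6426, b=Δ3−h3·(2M3+M4)/6=451/238
seg 4: a=5, c=M4/2=-1269/238, d=(M5−M4)/(6·1)=423/238, b=Δ4−h4·(2M4+M5)/6=-648/119
t_q=9/2 → seg 1, τ=3/2; S=3+359/357·τ+-355/714·τ²+-43/2142·τ³=6325/1904

  seg 0: a=-3 b=1783/714 c=0 d=-355/6426
  seg 1: a=3 b=359/357 c=-355/714 d=-43/2142
  seg 2: a=1 b=-257/102 c=-242/357 d=212/357
  seg 3: a=-2 b=451/238 c=1030/357 d=-5867/6426
  seg 4: a=5 b=-648/119 c=-1269/238 d=423/238
S(9/2) = 6325/1904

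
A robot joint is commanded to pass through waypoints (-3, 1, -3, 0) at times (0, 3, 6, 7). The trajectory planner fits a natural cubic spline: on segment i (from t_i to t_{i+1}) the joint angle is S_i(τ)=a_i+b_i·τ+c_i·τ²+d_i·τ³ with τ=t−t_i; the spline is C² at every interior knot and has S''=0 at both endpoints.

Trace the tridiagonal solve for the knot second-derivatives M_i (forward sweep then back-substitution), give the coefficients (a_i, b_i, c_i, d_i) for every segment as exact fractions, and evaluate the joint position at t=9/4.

Δ: Δ0=4/3, Δ1=-4/3, Δ2=3
row 1: diag=12, rhs=-16; c'=1/4, d'=-4/3
row 2: denom=8−3·1/4=29/4; d'=(26−3·-4/3)/(29/4)=120/29
back: M2=120/29
back: M1=-4/3−1/4·120/29=-206/87
M: M0=0, M1=-206/87, M2=120/29, M3=0
seg 0: a=-3, c=M0/2=0, d=(M1−M0)/(6·3)=-103/783, b=Δ0−h0·(2M0+M1)/6=73/29
seg 1: a=1, c=M1/2=-103/87, d=(M2−M1)/(6·3)=283/783, b=Δ1−h1·(2M1+M2)/6=-30/29
seg 2: a=-3, c=M2/2=60/29, d=(M3−M2)/(6·1)=-20/29, b=Δ2−h2·(2M2+M3)/6=47/29
t_q=9/4 → seg 0, τ=9/4; S=-3+73/29·τ+0·τ²+-103/783·τ³=2163/1856

  seg 0: a=-3 b=73/29 c=0 d=-103/783
  seg 1: a=1 b=-30/29 c=-103/87 d=283/783
  seg 2: a=-3 b=47/29 c=60/29 d=-20/29
S(9/4) = 2163/1856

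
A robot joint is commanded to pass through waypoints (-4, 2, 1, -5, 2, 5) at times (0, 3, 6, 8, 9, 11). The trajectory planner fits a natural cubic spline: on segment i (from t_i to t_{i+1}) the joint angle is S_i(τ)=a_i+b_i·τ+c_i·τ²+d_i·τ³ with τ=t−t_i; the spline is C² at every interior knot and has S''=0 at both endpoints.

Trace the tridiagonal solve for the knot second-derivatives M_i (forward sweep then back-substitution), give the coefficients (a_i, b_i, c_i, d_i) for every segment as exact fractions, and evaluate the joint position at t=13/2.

  seg 0: a=-4 b=7457/3597 c=0 d=-263/32373
  seg 1: a=2 b=6668/3597 c=-263/3597 d=-7078/32373
  seg 2: a=1 b=-16144/3597 c=-2447/1199 d=20035/14388
  seg 3: a=-5 b=1327/327 c=15141/2398 d=-24259/7194
  seg 4: a=2 b=47263/7194 c=-4559/1199 d=4559/7194
S(13/2) = -60631/38368

Δ: Δ0=2, Δ1=-1/3, Δ2=-3, Δ3=7, Δ4=3/2
row 1: diag=12, rhs=-14; c'=1/4, d'=-7/6
row 2: denom=10−3·1/4=37/4; d'=(-16−3·-7/6)/(37/4)=-50/37
row 3: denom=6−2·8/37=206/37; d'=(60−2·-50/37)/(206/37)=1160/103
row 4: denom=6−1·37/206=1199/206; d'=(-33−1·1160/103)/(1199/206)=-9118/1199
back: M4=-9118/1199
back: M3=1160/103−37/206·-9118/1199=15141/1199
back: M2=-50/37−8/37·15141/1199=-4894/1199
back: M1=-7/6−1/4·-4894/1199=-526/3597
M: M0=0, M1=-526/3597, M2=-4894/1199, M3=15141/1199, M4=-9118/1199, M5=0
seg 0: a=-4, c=M0/2=0, d=(M1−M0)/(6·3)=-263/32373, b=Δ0−h0·(2M0+M1)/6=7457/3597
seg 1: a=2, c=M1/2=-263/3597, d=(M2−M1)/(6·3)=-7078/32373, b=Δ1−h1·(2M1+M2)/6=6668/3597
seg 2: a=1, c=M2/2=-2447/1199, d=(M3−M2)/(6·2)=20035/14388, b=Δ2−h2·(2M2+M3)/6=-16144/3597
seg 3: a=-5, c=M3/2=15141/2398, d=(M4−M3)/(6·1)=-24259/7194, b=Δ3−h3·(2M3+M4)/6=1327/327
seg 4: a=2, c=M4/2=-4559/1199, d=(M5−M4)/(6·2)=4559/7194, b=Δ4−h4·(2M4+M5)/6=47263/7194
t_q=13/2 → seg 2, τ=1/2; S=1+-16144/3597·τ+-2447/1199·τ²+20035/14388·τ³=-60631/38368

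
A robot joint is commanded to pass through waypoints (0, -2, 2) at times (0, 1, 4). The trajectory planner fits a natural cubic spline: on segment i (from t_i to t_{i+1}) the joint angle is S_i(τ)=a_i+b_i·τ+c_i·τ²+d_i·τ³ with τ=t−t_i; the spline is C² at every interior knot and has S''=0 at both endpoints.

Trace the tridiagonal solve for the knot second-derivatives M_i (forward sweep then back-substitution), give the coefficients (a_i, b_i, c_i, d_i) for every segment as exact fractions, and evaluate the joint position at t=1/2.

Δ: Δ0=-2, Δ1=4/3
row 1: diag=8, rhs=20; c'=3/8, d'=5/2
back: M1=5/2
M: M0=0, M1=5/2, M2=0
seg 0: a=0, c=M0/2=0, d=(M1−M0)/(6·1)=5/12, b=Δ0−h0·(2M0+M1)/6=-29/12
seg 1: a=-2, c=M1/2=5/4, d=(M2−M1)/(6·3)=-5/36, b=Δ1−h1·(2M1+M2)/6=-7/6
t_q=1/2 → seg 0, τ=1/2; S=0+-29/12·τ+0·τ²+5/12·τ³=-37/32

  seg 0: a=0 b=-29/12 c=0 d=5/12
  seg 1: a=-2 b=-7/6 c=5/4 d=-5/36
S(1/2) = -37/32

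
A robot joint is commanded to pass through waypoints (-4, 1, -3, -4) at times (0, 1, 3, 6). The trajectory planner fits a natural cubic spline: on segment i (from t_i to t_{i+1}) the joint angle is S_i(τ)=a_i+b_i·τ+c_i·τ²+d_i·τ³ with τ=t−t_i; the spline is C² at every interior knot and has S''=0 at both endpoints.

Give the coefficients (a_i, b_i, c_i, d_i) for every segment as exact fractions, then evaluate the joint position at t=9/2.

Δ: Δ0=5, Δ1=-2, Δ2=-1/3
row 1: diag=6, rhs=-42; c'=1/3, d'=-7
row 2: denom=10−2·1/3=28/3; d'=(10−2·-7)/(28/3)=18/7
back: M2=18/7
back: M1=-7−1/3·18/7=-55/7
M: M0=0, M1=-55/7, M2=18/7, M3=0
seg 0: a=-4, c=M0/2=0, d=(M1−M0)/(6·1)=-55/42, b=Δ0−h0·(2M0+M1)/6=265/42
seg 1: a=1, c=M1/2=-55/14, d=(M2−M1)/(6·2)=73/84, b=Δ1−h1·(2M1+M2)/6=50/21
seg 2: a=-3, c=M2/2=9/7, d=(M3−M2)/(6·3)=-1/7, b=Δ2−h2·(2M2+M3)/6=-61/21
t_q=9/2 → seg 2, τ=3/2; S=-3+-61/21·τ+9/7·τ²+-1/7·τ³=-277/56

  seg 0: a=-4 b=265/42 c=0 d=-55/42
  seg 1: a=1 b=50/21 c=-55/14 d=73/84
  seg 2: a=-3 b=-61/21 c=9/7 d=-1/7
S(9/2) = -277/56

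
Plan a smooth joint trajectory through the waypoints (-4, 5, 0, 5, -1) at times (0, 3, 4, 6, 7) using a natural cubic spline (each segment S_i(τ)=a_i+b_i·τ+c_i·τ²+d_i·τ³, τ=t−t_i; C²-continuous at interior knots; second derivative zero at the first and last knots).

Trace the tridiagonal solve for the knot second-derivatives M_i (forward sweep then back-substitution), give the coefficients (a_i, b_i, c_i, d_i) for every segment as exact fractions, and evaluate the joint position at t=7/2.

  seg 0: a=-4 b=852/125 c=0 d=-53/125
  seg 1: a=5 b=-579/125 c=-477/125 d=431/125
  seg 2: a=0 b=-48/25 c=816/125 d=-2159/1000
  seg 3: a=5 b=-429/250 c=-3213/500 d=1071/500
S(7/2) = 2161/1000

Δ: Δ0=3, Δ1=-5, Δ2=5/2, Δ3=-6
row 1: diag=8, rhs=-48; c'=1/8, d'=-6
row 2: denom=6−1·1/8=47/8; d'=(45−1·-6)/(47/8)=408/47
row 3: denom=6−2·16/47=250/47; d'=(-51−2·408/47)/(250/47)=-3213/250
back: M3=-3213/250
back: M2=408/47−16/47·-3213/250=1632/125
back: M1=-6−1/8·1632/125=-954/125
M: M0=0, M1=-954/125, M2=1632/125, M3=-3213/250, M4=0
seg 0: a=-4, c=M0/2=0, d=(M1−M0)/(6·3)=-53/125, b=Δ0−h0·(2M0+M1)/6=852/125
seg 1: a=5, c=M1/2=-477/125, d=(M2−M1)/(6·1)=431/125, b=Δ1−h1·(2M1+M2)/6=-579/125
seg 2: a=0, c=M2/2=816/125, d=(M3−M2)/(6·2)=-2159/1000, b=Δ2−h2·(2M2+M3)/6=-48/25
seg 3: a=5, c=M3/2=-3213/500, d=(M4−M3)/(6·1)=1071/500, b=Δ3−h3·(2M3+M4)/6=-429/250
t_q=7/2 → seg 1, τ=1/2; S=5+-579/125·τ+-477/125·τ²+431/125·τ³=2161/1000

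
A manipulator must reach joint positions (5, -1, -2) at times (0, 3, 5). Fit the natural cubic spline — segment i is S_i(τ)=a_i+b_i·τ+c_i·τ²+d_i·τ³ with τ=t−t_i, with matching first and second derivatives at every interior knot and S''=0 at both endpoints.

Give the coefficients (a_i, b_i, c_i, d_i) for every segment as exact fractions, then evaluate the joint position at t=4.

  seg 0: a=5 b=-49/20 c=0 d=1/20
  seg 1: a=-1 b=-11/10 c=9/20 d=-3/40
S(4) = -69/40

Δ: Δ0=-2, Δ1=-1/2
row 1: diag=10, rhs=9; c'=1/5, d'=9/10
back: M1=9/10
M: M0=0, M1=9/10, M2=0
seg 0: a=5, c=M0/2=0, d=(M1−M0)/(6·3)=1/20, b=Δ0−h0·(2M0+M1)/6=-49/20
seg 1: a=-1, c=M1/2=9/20, d=(M2−M1)/(6·2)=-3/40, b=Δ1−h1·(2M1+M2)/6=-11/10
t_q=4 → seg 1, τ=1; S=-1+-11/10·τ+9/20·τ²+-3/40·τ³=-69/40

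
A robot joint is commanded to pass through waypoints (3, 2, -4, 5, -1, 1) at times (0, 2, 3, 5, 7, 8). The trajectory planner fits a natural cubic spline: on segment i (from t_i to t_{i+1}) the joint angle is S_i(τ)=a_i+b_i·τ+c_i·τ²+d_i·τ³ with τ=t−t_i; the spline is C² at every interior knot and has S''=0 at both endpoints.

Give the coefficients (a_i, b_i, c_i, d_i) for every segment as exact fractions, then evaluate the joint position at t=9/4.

  seg 0: a=3 b=1543/698 c=0 d=-473/698
  seg 1: a=2 b=-4133/698 c=-1419/349 d=2783/698
  seg 2: a=-4 b=-730/349 c=5511/698 d=-6421/2792
  seg 3: a=5 b=1321/698 c=-8241/1396 d=2413/1396
  seg 4: a=-1 b=-683/698 c=6237/1396 d=-2079/1396
S(9/4) = 14647/44672

Δ: Δ0=-1/2, Δ1=-6, Δ2=9/2, Δ3=-3, Δ4=2
row 1: diag=6, rhs=-33; c'=1/6, d'=-11/2
row 2: denom=6−1·1/6=35/6; d'=(63−1·-11/2)/(35/6)=411/35
row 3: denom=8−2·12/35=256/35; d'=(-45−2·411/35)/(256/35)=-2397/256
row 4: denom=6−2·35/128=349/64; d'=(30−2·-2397/256)/(349/64)=6237/698
back: M4=6237/698
back: M3=-2397/256−35/128·6237/698=-8241/698
back: M2=411/35−12/35·-8241/698=5511/349
back: M1=-11/2−1/6·5511/349=-2838/349
M: M0=0, M1=-2838/349, M2=5511/349, M3=-8241/698, M4=6237/698, M5=0
seg 0: a=3, c=M0/2=0, d=(M1−M0)/(6·2)=-473/698, b=Δ0−h0·(2M0+M1)/6=1543/698
seg 1: a=2, c=M1/2=-1419/349, d=(M2−M1)/(6·1)=2783/698, b=Δ1−h1·(2M1+M2)/6=-4133/698
seg 2: a=-4, c=M2/2=5511/698, d=(M3−M2)/(6·2)=-6421/2792, b=Δ2−h2·(2M2+M3)/6=-730/349
seg 3: a=5, c=M3/2=-8241/1396, d=(M4−M3)/(6·2)=2413/1396, b=Δ3−h3·(2M3+M4)/6=1321/698
seg 4: a=-1, c=M4/2=6237/1396, d=(M5−M4)/(6·1)=-2079/1396, b=Δ4−h4·(2M4+M5)/6=-683/698
t_q=9/4 → seg 1, τ=1/4; S=2+-4133/698·τ+-1419/349·τ²+2783/698·τ³=14647/44672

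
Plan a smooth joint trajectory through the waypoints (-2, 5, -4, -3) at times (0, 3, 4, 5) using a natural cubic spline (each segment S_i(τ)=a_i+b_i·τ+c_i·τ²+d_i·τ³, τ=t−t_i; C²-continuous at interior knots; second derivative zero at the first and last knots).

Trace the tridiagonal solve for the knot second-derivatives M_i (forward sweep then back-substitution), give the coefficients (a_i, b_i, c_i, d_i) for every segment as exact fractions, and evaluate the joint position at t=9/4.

  seg 0: a=-2 b=715/93 c=0 d=-166/279
  seg 1: a=5 b=-779/93 c=-166/31 d=440/93
  seg 2: a=-4 b=-455/93 c=274/31 d=-274/93
S(9/4) = 8453/992

Δ: Δ0=7/3, Δ1=-9, Δ2=1
row 1: diag=8, rhs=-68; c'=1/8, d'=-17/2
row 2: denom=4−1·1/8=31/8; d'=(60−1·-17/2)/(31/8)=548/31
back: M2=548/31
back: M1=-17/2−1/8·548/31=-332/31
M: M0=0, M1=-332/31, M2=548/31, M3=0
seg 0: a=-2, c=M0/2=0, d=(M1−M0)/(6·3)=-166/279, b=Δ0−h0·(2M0+M1)/6=715/93
seg 1: a=5, c=M1/2=-166/31, d=(M2−M1)/(6·1)=440/93, b=Δ1−h1·(2M1+M2)/6=-779/93
seg 2: a=-4, c=M2/2=274/31, d=(M3−M2)/(6·1)=-274/93, b=Δ2−h2·(2M2+M3)/6=-455/93
t_q=9/4 → seg 0, τ=9/4; S=-2+715/93·τ+0·τ²+-166/279·τ³=8453/992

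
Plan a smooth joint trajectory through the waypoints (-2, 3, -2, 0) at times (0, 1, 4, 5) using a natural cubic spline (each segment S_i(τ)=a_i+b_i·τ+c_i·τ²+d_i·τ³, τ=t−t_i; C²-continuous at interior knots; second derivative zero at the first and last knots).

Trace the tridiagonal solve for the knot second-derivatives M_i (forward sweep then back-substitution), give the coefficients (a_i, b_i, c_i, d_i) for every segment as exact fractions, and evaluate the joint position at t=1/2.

  seg 0: a=-2 b=1018/165 c=0 d=-193/165
  seg 1: a=3 b=439/165 c=-193/55 d=31/45
  seg 2: a=-2 b=34/165 c=148/55 d=-148/165
S(1/2) = 413/440

Δ: Δ0=5, Δ1=-5/3, Δ2=2
row 1: diag=8, rhs=-40; c'=3/8, d'=-5
row 2: denom=8−3·3/8=55/8; d'=(22−3·-5)/(55/8)=296/55
back: M2=296/55
back: M1=-5−3/8·296/55=-386/55
M: M0=0, M1=-386/55, M2=296/55, M3=0
seg 0: a=-2, c=M0/2=0, d=(M1−M0)/(6·1)=-193/165, b=Δ0−h0·(2M0+M1)/6=1018/165
seg 1: a=3, c=M1/2=-193/55, d=(M2−M1)/(6·3)=31/45, b=Δ1−h1·(2M1+M2)/6=439/165
seg 2: a=-2, c=M2/2=148/55, d=(M3−M2)/(6·1)=-148/165, b=Δ2−h2·(2M2+M3)/6=34/165
t_q=1/2 → seg 0, τ=1/2; S=-2+1018/165·τ+0·τ²+-193/165·τ³=413/440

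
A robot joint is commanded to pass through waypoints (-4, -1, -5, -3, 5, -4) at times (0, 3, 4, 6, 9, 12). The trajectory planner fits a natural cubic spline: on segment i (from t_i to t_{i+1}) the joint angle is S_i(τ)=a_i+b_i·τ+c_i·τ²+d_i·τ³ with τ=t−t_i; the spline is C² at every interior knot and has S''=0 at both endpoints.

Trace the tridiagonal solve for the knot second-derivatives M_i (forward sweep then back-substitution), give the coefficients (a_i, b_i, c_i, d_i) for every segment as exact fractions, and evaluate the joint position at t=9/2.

  seg 0: a=-4 b=5182/1611 c=0 d=-3571/14499
  seg 1: a=-1 b=-5531/1611 c=-3571/1611 d=886/537
  seg 2: a=-5 b=-4699/1611 c=4403/1611 d=-208/537
  seg 3: a=-3 b=5425/1611 c=659/1611 d=-3106/14499
  seg 4: a=5 b=61/1611 c=-2447/1611 d=2447/14499
S(9/2) = -12509/2148

Δ: Δ0=1, Δ1=-4, Δ2=1, Δ3=8/3, Δ4=-3
row 1: diag=8, rhs=-30; c'=1/8, d'=-15/4
row 2: denom=6−1·1/8=47/8; d'=(30−1·-15/4)/(47/8)=270/47
row 3: denom=10−2·16/47=438/47; d'=(10−2·270/47)/(438/47)=-35/219
row 4: denom=12−3·47/146=1611/146; d'=(-34−3·-35/219)/(1611/146)=-4894/1611
back: M4=-4894/1611
back: M3=-35/219−47/146·-4894/1611=1318/1611
back: M2=270/47−16/47·1318/1611=8806/1611
back: M1=-15/4−1/8·8806/1611=-7142/1611
M: M0=0, M1=-7142/1611, M2=8806/1611, M3=1318/1611, M4=-4894/1611, M5=0
seg 0: a=-4, c=M0/2=0, d=(M1−M0)/(6·3)=-3571/14499, b=Δ0−h0·(2M0+M1)/6=5182/1611
seg 1: a=-1, c=M1/2=-3571/1611, d=(M2−M1)/(6·1)=886/537, b=Δ1−h1·(2M1+M2)/6=-5531/1611
seg 2: a=-5, c=M2/2=4403/1611, d=(M3−M2)/(6·2)=-208/537, b=Δ2−h2·(2M2+M3)/6=-4699/1611
seg 3: a=-3, c=M3/2=659/1611, d=(M4−M3)/(6·3)=-3106/14499, b=Δ3−h3·(2M3+M4)/6=5425/1611
seg 4: a=5, c=M4/2=-2447/1611, d=(M5−M4)/(6·3)=2447/14499, b=Δ4−h4·(2M4+M5)/6=61/1611
t_q=9/2 → seg 2, τ=1/2; S=-5+-4699/1611·τ+4403/1611·τ²+-208/537·τ³=-12509/2148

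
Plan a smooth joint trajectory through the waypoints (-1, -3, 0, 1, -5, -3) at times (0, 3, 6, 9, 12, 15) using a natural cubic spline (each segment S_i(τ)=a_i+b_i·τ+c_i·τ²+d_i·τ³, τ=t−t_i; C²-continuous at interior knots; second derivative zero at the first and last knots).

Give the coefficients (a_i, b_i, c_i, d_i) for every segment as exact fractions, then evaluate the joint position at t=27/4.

Δ: Δ0=-2/3, Δ1=1, Δ2=1/3, Δ3=-2, Δ4=2/3
row 1: diag=12, rhs=10; c'=1/4, d'=5/6
row 2: denom=12−3·1/4=45/4; d'=(-4−3·5/6)/(45/4)=-26/45
row 3: denom=12−3·4/15=56/5; d'=(-14−3·-26/45)/(56/5)=-23/21
row 4: denom=12−3·15/56=627/56; d'=(16−3·-23/21)/(627/56)=360/209
back: M4=360/209
back: M3=-23/21−15/56·360/209=-976/627
back: M2=-26/45−4/15·-976/627=-34/209
back: M1=5/6−1/4·-34/209=548/627
M: M0=0, M1=548/627, M2=-34/209, M3=-976/627, M4=360/209, M5=0
seg 0: a=-1, c=M0/2=0, d=(M1−M0)/(6·3)=274/5643, b=Δ0−h0·(2M0+M1)/6=-692/627
seg 1: a=-3, c=M1/2=274/627, d=(M2−M1)/(6·3)=-325/5643, b=Δ1−h1·(2M1+M2)/6=130/627
seg 2: a=0, c=M2/2=-17/209, d=(M3−M2)/(6·3)=-23/297, b=Δ2−h2·(2M2+M3)/6=799/627
seg 3: a=1, c=M3/2=-488/627, d=(M4−M3)/(6·3)=1028/5643, b=Δ3−h3·(2M3+M4)/6=-818/627
seg 4: a=-5, c=M4/2=180/209, d=(M5−M4)/(6·3)=-20/209, b=Δ4−h4·(2M4+M5)/6=-662/627
t_q=27/4 → seg 2, τ=3/4; S=0+799/627·τ+-17/209·τ²+-23/297·τ³=11735/13376

  seg 0: a=-1 b=-692/627 c=0 d=274/5643
  seg 1: a=-3 b=130/627 c=274/627 d=-325/5643
  seg 2: a=0 b=799/627 c=-17/209 d=-23/297
  seg 3: a=1 b=-818/627 c=-488/627 d=1028/5643
  seg 4: a=-5 b=-662/627 c=180/209 d=-20/209
S(27/4) = 11735/13376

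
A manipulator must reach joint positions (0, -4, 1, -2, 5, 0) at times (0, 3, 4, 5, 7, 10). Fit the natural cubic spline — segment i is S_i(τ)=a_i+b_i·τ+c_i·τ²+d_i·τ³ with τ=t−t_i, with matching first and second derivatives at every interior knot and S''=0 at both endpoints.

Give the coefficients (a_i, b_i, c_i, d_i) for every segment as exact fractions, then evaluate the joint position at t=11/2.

Δ: Δ0=-4/3, Δ1=5, Δ2=-3, Δ3=7/2, Δ4=-5/3
row 1: diag=8, rhs=38; c'=1/8, d'=19/4
row 2: denom=4−1·1/8=31/8; d'=(-48−1·19/4)/(31/8)=-422/31
row 3: denom=6−1·8/31=178/31; d'=(39−1·-422/31)/(178/31)=1631/178
row 4: denom=10−2·31/89=828/89; d'=(-31−2·1631/178)/(828/89)=-2195/414
back: M4=-2195/414
back: M3=1631/178−31/89·-2195/414=2279/207
back: M2=-422/31−8/31·2279/207=-3406/207
back: M1=19/4−1/8·-3406/207=1409/207
M: M0=0, M1=1409/207, M2=-3406/207, M3=2279/207, M4=-2195/414, M5=0
seg 0: a=0, c=M0/2=0, d=(M1−M0)/(6·3)=1409/3726, b=Δ0−h0·(2M0+M1)/6=-1961/414
seg 1: a=-4, c=M1/2=1409/414, d=(M2−M1)/(6·1)=-535/138, b=Δ1−h1·(2M1+M2)/6=1133/207
seg 2: a=1, c=M2/2=-1703/207, d=(M3−M2)/(6·1)=1895/414, b=Δ2−h2·(2M2+M3)/6=269/414
seg 3: a=-2, c=M3/2=2279/414, d=(M4−M3)/(6·2)=-2251/1656, b=Δ3−h3·(2M3+M4)/6=-143/69
seg 4: a=5, c=M4/2=-2195/828, d=(M5−M4)/(6·3)=2195/7452, b=Δ4−h4·(2M4+M5)/6=1505/414
t_q=11/2 → seg 3, τ=1/2; S=-2+-143/69·τ+2279/414·τ²+-2251/1656·τ³=-8081/4416

  seg 0: a=0 b=-1961/414 c=0 d=1409/3726
  seg 1: a=-4 b=1133/207 c=1409/414 d=-535/138
  seg 2: a=1 b=269/414 c=-1703/207 d=1895/414
  seg 3: a=-2 b=-143/69 c=2279/414 d=-2251/1656
  seg 4: a=5 b=1505/414 c=-2195/828 d=2195/7452
S(11/2) = -8081/4416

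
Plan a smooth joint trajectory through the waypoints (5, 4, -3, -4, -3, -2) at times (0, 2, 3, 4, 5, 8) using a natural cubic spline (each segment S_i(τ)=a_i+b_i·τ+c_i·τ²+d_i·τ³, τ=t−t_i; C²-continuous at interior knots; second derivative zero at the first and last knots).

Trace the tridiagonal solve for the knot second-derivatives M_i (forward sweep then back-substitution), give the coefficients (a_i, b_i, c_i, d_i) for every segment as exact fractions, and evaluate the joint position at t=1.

Δ: Δ0=-1/2, Δ1=-7, Δ2=-1, Δ3=1, Δ4=1/3
row 1: diag=6, rhs=-39; c'=1/6, d'=-13/2
row 2: denom=4−1·1/6=23/6; d'=(36−1·-13/2)/(23/6)=255/23
row 3: denom=4−1·6/23=86/23; d'=(12−1·255/23)/(86/23)=21/86
row 4: denom=8−1·23/86=665/86; d'=(-4−1·21/86)/(665/86)=-73/133
back: M4=-73/133
back: M3=21/86−23/86·-73/133=52/133
back: M2=255/23−6/23·52/133=1461/133
back: M1=-13/2−1/6·1461/133=-1108/133
M: M0=0, M1=-1108/133, M2=1461/133, M3=52/133, M4=-73/133, M5=0
seg 0: a=5, c=M0/2=0, d=(M1−M0)/(6·2)=-277/399, b=Δ0−h0·(2M0+M1)/6=1817/798
seg 1: a=4, c=M1/2=-554/133, d=(M2−M1)/(6·1)=367/114, b=Δ1−h1·(2M1+M2)/6=-4831/798
seg 2: a=-3, c=M2/2=1461/266, d=(M3−M2)/(6·1)=-1409/798, b=Δ2−h2·(2M2+M3)/6=-1886/399
seg 3: a=-4, c=M3/2=26/133, d=(M4−M3)/(6·1)=-125/798, b=Δ3−h3·(2M3+M4)/6=767/798
seg 4: a=-3, c=M4/2=-73/266, d=(M5−M4)/(6·3)=73/2394, b=Δ4−h4·(2M4+M5)/6=352/399
t_q=1 → seg 0, τ=1; S=5+1817/798·τ+0·τ²+-277/399·τ³=1751/266

  seg 0: a=5 b=1817/798 c=0 d=-277/399
  seg 1: a=4 b=-4831/798 c=-554/133 d=367/114
  seg 2: a=-3 b=-1886/399 c=1461/266 d=-1409/798
  seg 3: a=-4 b=767/798 c=26/133 d=-125/798
  seg 4: a=-3 b=352/399 c=-73/266 d=73/2394
S(1) = 1751/266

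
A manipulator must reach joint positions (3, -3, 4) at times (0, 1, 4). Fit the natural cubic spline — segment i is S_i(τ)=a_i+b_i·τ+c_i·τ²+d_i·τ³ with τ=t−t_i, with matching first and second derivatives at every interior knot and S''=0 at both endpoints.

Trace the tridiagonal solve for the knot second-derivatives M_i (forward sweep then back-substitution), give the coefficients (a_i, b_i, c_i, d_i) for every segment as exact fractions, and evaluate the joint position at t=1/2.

Δ: Δ0=-6, Δ1=7/3
row 1: diag=8, rhs=50; c'=3/8, d'=25/4
back: M1=25/4
M: M0=0, M1=25/4, M2=0
seg 0: a=3, c=M0/2=0, d=(M1−M0)/(6·1)=25/24, b=Δ0−h0·(2M0+M1)/6=-169/24
seg 1: a=-3, c=M1/2=25/8, d=(M2−M1)/(6·3)=-25/72, b=Δ1−h1·(2M1+M2)/6=-47/12
t_q=1/2 → seg 0, τ=1/2; S=3+-169/24·τ+0·τ²+25/24·τ³=-25/64

  seg 0: a=3 b=-169/24 c=0 d=25/24
  seg 1: a=-3 b=-47/12 c=25/8 d=-25/72
S(1/2) = -25/64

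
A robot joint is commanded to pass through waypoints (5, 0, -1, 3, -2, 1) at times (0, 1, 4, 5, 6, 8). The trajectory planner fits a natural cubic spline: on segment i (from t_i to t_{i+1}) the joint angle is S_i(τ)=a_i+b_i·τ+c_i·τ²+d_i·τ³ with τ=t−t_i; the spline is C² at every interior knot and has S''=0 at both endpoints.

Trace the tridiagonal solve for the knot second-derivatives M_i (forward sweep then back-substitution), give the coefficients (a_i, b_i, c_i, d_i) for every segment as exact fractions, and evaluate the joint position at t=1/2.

Δ: Δ0=-5, Δ1=-1/3, Δ2=4, Δ3=-5, Δ4=3/2
row 1: diag=8, rhs=28; c'=3/8, d'=7/2
row 2: denom=8−3·3/8=55/8; d'=(26−3·7/2)/(55/8)=124/55
row 3: denom=4−1·8/55=212/55; d'=(-54−1·124/55)/(212/55)=-1547/106
row 4: denom=6−1·55/212=1217/212; d'=(39−1·-1547/106)/(1217/212)=11362/1217
back: M4=11362/1217
back: M3=-1547/106−55/212·11362/1217=-20709/1217
back: M2=124/55−8/55·-20709/1217=5756/1217
back: M1=7/2−3/8·5756/1217=2101/1217
M: M0=0, M1=2101/1217, M2=5756/1217, M3=-20709/1217, M4=11362/1217, M5=0
seg 0: a=5, c=M0/2=0, d=(M1−M0)/(6·1)=2101/7302, b=Δ0−h0·(2M0+M1)/6=-38611/7302
seg 1: a=0, c=M1/2=2101/2434, d=(M2−M1)/(6·3)=3655/21906, b=Δ1−h1·(2M1+M2)/6=-16154/3651
seg 2: a=-1, c=M2/2=2878/1217, d=(M3−M2)/(6·1)=-26465/7302, b=Δ2−h2·(2M2+M3)/6=38405/7302
seg 3: a=3, c=M3/2=-20709/2434, d=(M4−M3)/(6·1)=32071/7302, b=Δ3−h3·(2M3+M4)/6=-3227/3651
seg 4: a=-2, c=M4/2=5681/1217, d=(M5−M4)/(6·2)=-5681/7302, b=Δ4−h4·(2M4+M5)/6=-34495/7302
t_q=1/2 → seg 0, τ=1/2; S=5+-38611/7302·τ+0·τ²+2101/7302·τ³=46579/19472

  seg 0: a=5 b=-38611/7302 c=0 d=2101/7302
  seg 1: a=0 b=-16154/3651 c=2101/2434 d=3655/21906
  seg 2: a=-1 b=38405/7302 c=2878/1217 d=-26465/7302
  seg 3: a=3 b=-3227/3651 c=-20709/2434 d=32071/7302
  seg 4: a=-2 b=-34495/7302 c=5681/1217 d=-5681/7302
S(1/2) = 46579/19472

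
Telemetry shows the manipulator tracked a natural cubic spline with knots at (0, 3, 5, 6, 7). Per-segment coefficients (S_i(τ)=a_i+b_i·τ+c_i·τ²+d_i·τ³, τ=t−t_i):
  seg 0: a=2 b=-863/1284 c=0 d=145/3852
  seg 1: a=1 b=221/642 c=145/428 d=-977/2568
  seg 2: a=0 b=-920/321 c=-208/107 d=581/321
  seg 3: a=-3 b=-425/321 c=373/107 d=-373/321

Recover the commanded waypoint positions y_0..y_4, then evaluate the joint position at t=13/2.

y_0 = S_0(0) = a_0 = 2
y_1 = S_1(0) = a_1 = 1
y_2 = S_2(0) = a_2 = 0
y_3 = S_3(0) = a_3 = -3
y_4 = S_3(1) = -2
t_q=13/2 is in segment 3 (τ=1/2); S_3(τ)=-2513/856

y_0=2 y_1=1 y_2=0 y_3=-3 y_4=-2
S(13/2) = -2513/856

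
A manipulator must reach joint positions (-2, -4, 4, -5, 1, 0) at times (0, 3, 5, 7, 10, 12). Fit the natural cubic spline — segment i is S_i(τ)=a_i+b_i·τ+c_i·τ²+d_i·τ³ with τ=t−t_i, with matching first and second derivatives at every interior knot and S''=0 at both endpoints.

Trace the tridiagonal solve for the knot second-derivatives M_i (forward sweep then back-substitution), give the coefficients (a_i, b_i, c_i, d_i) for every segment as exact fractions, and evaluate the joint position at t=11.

Δ: Δ0=-2/3, Δ1=4, Δ2=-9/2, Δ3=2, Δ4=-1/2
row 1: diag=10, rhs=28; c'=1/5, d'=14/5
row 2: denom=8−2·1/5=38/5; d'=(-51−2·14/5)/(38/5)=-283/38
row 3: denom=10−2·5/19=180/19; d'=(39−2·-283/38)/(180/19)=256/45
row 4: denom=10−3·19/60=181/20; d'=(-15−3·256/45)/(181/20)=-1924/543
back: M4=-1924/543
back: M3=256/45−19/60·-1924/543=11095/1629
back: M2=-283/38−5/19·11095/1629=-30103/3258
back: M1=14/5−1/5·-30103/3258=15143/3258
M: M0=0, M1=15143/3258, M2=-30103/3258, M3=11095/1629, M4=-1924/543, M5=0
seg 0: a=-2, c=M0/2=0, d=(M1−M0)/(6·3)=15143/58644, b=Δ0−h0·(2M0+M1)/6=-19487/6516
seg 1: a=-4, c=M1/2=15143/6516, d=(M2−M1)/(6·2)=-7541/6516, b=Δ1−h1·(2M1+M2)/6=12971/3258
seg 2: a=4, c=M2/2=-30103/6516, d=(M3−M2)/(6·2)=17431/13032, b=Δ2−h2·(2M2+M3)/6=-221/362
seg 3: a=-5, c=M3/2=11095/3258, d=(M4−M3)/(6·3)=-16867/29322, b=Δ3−h3·(2M3+M4)/6=-4951/1629
seg 4: a=1, c=M4/2=-962/543, d=(M5−M4)/(6·2)=481/1629, b=Δ4−h4·(2M4+M5)/6=6067/3258
t_q=11 → seg 4, τ=1; S=1+6067/3258·τ+-962/543·τ²+481/1629·τ³=1505/1086

  seg 0: a=-2 b=-19487/6516 c=0 d=15143/58644
  seg 1: a=-4 b=12971/3258 c=15143/6516 d=-7541/6516
  seg 2: a=4 b=-221/362 c=-30103/6516 d=17431/13032
  seg 3: a=-5 b=-4951/1629 c=11095/3258 d=-16867/29322
  seg 4: a=1 b=6067/3258 c=-962/543 d=481/1629
S(11) = 1505/1086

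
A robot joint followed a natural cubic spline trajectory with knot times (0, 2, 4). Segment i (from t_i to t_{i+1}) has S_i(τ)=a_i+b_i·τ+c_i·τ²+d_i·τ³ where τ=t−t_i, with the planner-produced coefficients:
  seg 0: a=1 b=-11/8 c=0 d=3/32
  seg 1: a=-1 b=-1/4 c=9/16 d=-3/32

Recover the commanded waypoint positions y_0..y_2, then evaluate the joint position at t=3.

y_0=1 y_1=-1 y_2=0
S(3) = -25/32

y_0 = S_0(0) = a_0 = 1
y_1 = S_1(0) = a_1 = -1
y_2 = S_1(2) = 0
t_q=3 is in segment 1 (τ=1); S_1(τ)=-25/32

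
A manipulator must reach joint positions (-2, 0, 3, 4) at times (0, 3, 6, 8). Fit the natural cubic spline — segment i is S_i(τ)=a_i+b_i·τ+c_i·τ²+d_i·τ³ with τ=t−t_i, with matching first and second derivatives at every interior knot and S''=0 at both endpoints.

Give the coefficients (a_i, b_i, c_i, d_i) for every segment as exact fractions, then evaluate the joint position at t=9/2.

Δ: Δ0=2/3, Δ1=1, Δ2=1/2
row 1: diag=12, rhs=2; c'=1/4, d'=1/6
row 2: denom=10−3·1/4=37/4; d'=(-3−3·1/6)/(37/4)=-14/37
back: M2=-14/37
back: M1=1/6−1/4·-14/37=29/111
M: M0=0, M1=29/111, M2=-14/37, M3=0
seg 0: a=-2, c=M0/2=0, d=(M1−M0)/(6·3)=29/1998, b=Δ0−h0·(2M0+M1)/6=119/222
seg 1: a=0, c=M1/2=29/222, d=(M2−M1)/(6·3)=-71/1998, b=Δ1−h1·(2M1+M2)/6=103/111
seg 2: a=3, c=M2/2=-7/37, d=(M3−M2)/(6·2)=7/222, b=Δ2−h2·(2M2+M3)/6=167/222
t_q=9/2 → seg 1, τ=3/2; S=0+103/111·τ+29/222·τ²+-71/1998·τ³=927/592

  seg 0: a=-2 b=119/222 c=0 d=29/1998
  seg 1: a=0 b=103/111 c=29/222 d=-71/1998
  seg 2: a=3 b=167/222 c=-7/37 d=7/222
S(9/2) = 927/592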